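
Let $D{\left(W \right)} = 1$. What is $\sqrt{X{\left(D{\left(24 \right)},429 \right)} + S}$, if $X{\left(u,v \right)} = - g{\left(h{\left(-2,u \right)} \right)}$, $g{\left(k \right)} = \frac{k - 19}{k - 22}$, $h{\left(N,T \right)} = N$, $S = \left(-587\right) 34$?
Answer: $\frac{i \sqrt{319342}}{4} \approx 141.28 i$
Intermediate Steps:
$S = -19958$
$g{\left(k \right)} = \frac{-19 + k}{-22 + k}$
$X{\left(u,v \right)} = - \frac{7}{8}$ ($X{\left(u,v \right)} = - \frac{-19 - 2}{-22 - 2} = - \frac{-21}{-24} = - \frac{\left(-1\right) \left(-21\right)}{24} = \left(-1\right) \frac{7}{8} = - \frac{7}{8}$)
$\sqrt{X{\left(D{\left(24 \right)},429 \right)} + S} = \sqrt{- \frac{7}{8} - 19958} = \sqrt{- \frac{159671}{8}} = \frac{i \sqrt{319342}}{4}$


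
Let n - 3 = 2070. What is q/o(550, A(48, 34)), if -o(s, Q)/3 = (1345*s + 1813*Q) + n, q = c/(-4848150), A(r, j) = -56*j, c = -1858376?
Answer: 929188/19708667867025 ≈ 4.7146e-8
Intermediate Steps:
n = 2073 (n = 3 + 2070 = 2073)
q = 929188/2424075 (q = -1858376/(-4848150) = -1858376*(-1/4848150) = 929188/2424075 ≈ 0.38332)
o(s, Q) = -6219 - 5439*Q - 4035*s (o(s, Q) = -3*((1345*s + 1813*Q) + 2073) = -3*(2073 + 1345*s + 1813*Q) = -6219 - 5439*Q - 4035*s)
q/o(550, A(48, 34)) = 929188/(2424075*(-6219 - (-304584)*34 - 4035*550)) = 929188/(2424075*(-6219 - 5439*(-1904) - 2219250)) = 929188/(2424075*(-6219 + 10355856 - 2219250)) = (929188/2424075)/8130387 = (929188/2424075)*(1/8130387) = 929188/19708667867025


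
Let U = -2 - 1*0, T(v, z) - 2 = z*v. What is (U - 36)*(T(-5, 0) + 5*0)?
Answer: -76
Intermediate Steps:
T(v, z) = 2 + v*z (T(v, z) = 2 + z*v = 2 + v*z)
U = -2 (U = -2 + 0 = -2)
(U - 36)*(T(-5, 0) + 5*0) = (-2 - 36)*((2 - 5*0) + 5*0) = -38*((2 + 0) + 0) = -38*(2 + 0) = -38*2 = -76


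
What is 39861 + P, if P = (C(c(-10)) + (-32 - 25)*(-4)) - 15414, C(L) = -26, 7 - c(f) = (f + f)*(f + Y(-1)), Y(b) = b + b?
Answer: 24649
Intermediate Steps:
Y(b) = 2*b
c(f) = 7 - 2*f*(-2 + f) (c(f) = 7 - (f + f)*(f + 2*(-1)) = 7 - 2*f*(f - 2) = 7 - 2*f*(-2 + f))
P = -15212 (P = (-26 + (-32 - 25)*(-4)) - 15414 = (-26 - 57*(-4)) - 15414 = (-26 + 228) - 15414 = 202 - 15414 = -15212)
39861 + P = 39861 - 15212 = 24649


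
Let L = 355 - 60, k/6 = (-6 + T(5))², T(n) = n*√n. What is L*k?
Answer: 284970 - 106200*√5 ≈ 47500.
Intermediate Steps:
T(n) = n^(3/2)
k = 6*(-6 + 5*√5)² (k = 6*(-6 + 5^(3/2))² = 6*(-6 + 5*√5)² ≈ 161.02)
L = 295
L*k = 295*(966 - 360*√5) = 284970 - 106200*√5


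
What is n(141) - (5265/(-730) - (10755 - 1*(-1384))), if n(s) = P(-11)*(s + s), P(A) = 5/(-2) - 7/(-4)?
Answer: 871234/73 ≈ 11935.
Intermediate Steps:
P(A) = -3/4 (P(A) = 5*(-1/2) - 7*(-1/4) = -5/2 + 7/4 = -3/4)
n(s) = -3*s/2 (n(s) = -3*(s + s)/4 = -3*s/2)
n(141) - (5265/(-730) - (10755 - 1*(-1384))) = -3/2*141 - (5265/(-730) - (10755 - 1*(-1384))) = -423/2 - (5265*(-1/730) - (10755 + 1384)) = -423/2 - (-1053/146 - 1*12139) = -423/2 - (-1053/146 - 12139) = -423/2 - 1*(-1773347/146) = -423/2 + 1773347/146 = 871234/73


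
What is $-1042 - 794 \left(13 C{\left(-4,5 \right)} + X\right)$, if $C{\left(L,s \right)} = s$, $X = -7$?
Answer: $-47094$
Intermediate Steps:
$-1042 - 794 \left(13 C{\left(-4,5 \right)} + X\right) = -1042 - 794 \left(13 \cdot 5 - 7\right) = -1042 - 794 \left(65 - 7\right) = -1042 - 46052 = -47094$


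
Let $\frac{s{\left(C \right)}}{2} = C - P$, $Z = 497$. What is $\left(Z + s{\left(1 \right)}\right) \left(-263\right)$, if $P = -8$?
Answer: $-135445$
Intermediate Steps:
$s{\left(C \right)} = 16 + 2 C$ ($s{\left(C \right)} = 2 \left(C - -8\right) = 2 \left(C + 8\right) = 2 \left(8 + C\right) = 16 + 2 C$)
$\left(Z + s{\left(1 \right)}\right) \left(-263\right) = \left(497 + \left(16 + 2 \cdot 1\right)\right) \left(-263\right) = \left(497 + \left(16 + 2\right)\right) \left(-263\right) = \left(497 + 18\right) \left(-263\right) = 515 \left(-263\right) = -135445$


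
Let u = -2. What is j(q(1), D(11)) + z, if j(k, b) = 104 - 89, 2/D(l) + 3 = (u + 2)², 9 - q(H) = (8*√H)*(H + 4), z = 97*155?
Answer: 15050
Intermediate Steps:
z = 15035
q(H) = 9 - 8*√H*(4 + H) (q(H) = 9 - 8*√H*(H + 4) = 9 - 8*√H*(4 + H))
D(l) = -⅔ (D(l) = 2/(-3 + (-2 + 2)²) = 2/(-3 + 0²) = 2/(-3 + 0) = 2/(-3) = 2*(-⅓) = -⅔)
j(k, b) = 15
j(q(1), D(11)) + z = 15 + 15035 = 15050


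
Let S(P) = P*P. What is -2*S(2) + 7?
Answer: -1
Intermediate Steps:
S(P) = P²
-2*S(2) + 7 = -2*2² + 7 = -2*4 + 7 = -8 + 7 = -1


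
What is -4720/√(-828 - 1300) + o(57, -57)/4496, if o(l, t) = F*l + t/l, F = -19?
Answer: -271/1124 + 1180*I*√133/133 ≈ -0.2411 + 102.32*I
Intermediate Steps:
o(l, t) = -19*l + t/l
-4720/√(-828 - 1300) + o(57, -57)/4496 = -4720/√(-828 - 1300) + (-19*57 - 57/57)/4496 = -4720*(-I*√133/532) + (-1083 - 57*1/57)*(1/4496) = -4720*(-I*√133/532) + (-1083 - 1)*(1/4496) = -(-1180)*I*√133/133 - 1084*1/4496 = 1180*I*√133/133 - 271/1124 = -271/1124 + 1180*I*√133/133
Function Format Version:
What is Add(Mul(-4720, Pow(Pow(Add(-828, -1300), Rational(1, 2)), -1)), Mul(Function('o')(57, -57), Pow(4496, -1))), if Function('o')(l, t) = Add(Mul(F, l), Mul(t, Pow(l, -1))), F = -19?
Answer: Add(Rational(-271, 1124), Mul(Rational(1180, 133), I, Pow(133, Rational(1, 2)))) ≈ Add(-0.24110, Mul(102.32, I))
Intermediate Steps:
Function('o')(l, t) = Add(Mul(-19, l), Mul(t, Pow(l, -1)))
Add(Mul(-4720, Pow(Pow(Add(-828, -1300), Rational(1, 2)), -1)), Mul(Function('o')(57, -57), Pow(4496, -1))) = Add(Mul(-4720, Pow(Pow(Add(-828, -1300), Rational(1, 2)), -1)), Mul(Add(Mul(-19, 57), Mul(-57, Pow(57, -1))), Pow(4496, -1))) = Add(Mul(-4720, Pow(Pow(-2128, Rational(1, 2)), -1)), Mul(Add(-1083, Mul(-57, Rational(1, 57))), Rational(1, 4496))) = Add(Mul(-4720, Pow(Mul(4, I, Pow(133, Rational(1, 2))), -1)), Mul(Add(-1083, -1), Rational(1, 4496))) = Add(Mul(-4720, Mul(Rational(-1, 532), I, Pow(133, Rational(1, 2)))), Mul(-1084, Rational(1, 4496))) = Add(Mul(Rational(1180, 133), I, Pow(133, Rational(1, 2))), Rational(-271, 1124)) = Add(Rational(-271, 1124), Mul(Rational(1180, 133), I, Pow(133, Rational(1, 2))))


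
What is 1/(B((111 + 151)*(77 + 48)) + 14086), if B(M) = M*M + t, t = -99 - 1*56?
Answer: 1/1072576431 ≈ 9.3234e-10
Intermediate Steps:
t = -155 (t = -99 - 56 = -155)
B(M) = -155 + M² (B(M) = M*M - 155 = M² - 155 = -155 + M²)
1/(B((111 + 151)*(77 + 48)) + 14086) = 1/((-155 + ((111 + 151)*(77 + 48))²) + 14086) = 1/((-155 + (262*125)²) + 14086) = 1/((-155 + 32750²) + 14086) = 1/((-155 + 1072562500) + 14086) = 1/(1072562345 + 14086) = 1/1072576431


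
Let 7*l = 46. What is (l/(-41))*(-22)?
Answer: 1012/287 ≈ 3.5261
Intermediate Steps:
l = 46/7 (l = (1/7)*46 = 46/7 ≈ 6.5714)
(l/(-41))*(-22) = ((46/7)/(-41))*(-22) = -1/41*46/7*(-22) = -46/287*(-22) = 1012/287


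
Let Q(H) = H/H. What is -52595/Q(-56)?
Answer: -52595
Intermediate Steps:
Q(H) = 1
-52595/Q(-56) = -52595/1 = -52595*1 = -52595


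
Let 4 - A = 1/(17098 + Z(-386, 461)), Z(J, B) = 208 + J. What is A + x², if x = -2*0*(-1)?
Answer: 67679/16920 ≈ 3.9999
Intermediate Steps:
x = 0 (x = 0*(-1) = 0)
A = 67679/16920 (A = 4 - 1/(17098 + (208 - 386)) = 4 - 1/(17098 - 178) = 4 - 1/16920 = 67679/16920 ≈ 3.9999)
A + x² = 67679/16920 + 0² = 67679/16920 + 0 = 67679/16920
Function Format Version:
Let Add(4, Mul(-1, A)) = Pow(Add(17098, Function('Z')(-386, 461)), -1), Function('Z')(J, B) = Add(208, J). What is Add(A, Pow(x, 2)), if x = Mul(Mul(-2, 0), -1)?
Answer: Rational(67679, 16920) ≈ 3.9999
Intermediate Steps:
x = 0 (x = Mul(0, -1) = 0)
A = Rational(67679, 16920) (A = Add(4, Mul(-1, Pow(Add(17098, Add(208, -386)), -1))) = Add(4, Mul(-1, Pow(Add(17098, -178), -1))) = Add(4, Mul(-1, Pow(16920, -1))) = Add(4, Mul(-1, Rational(1, 16920))) = Add(4, Rational(-1, 16920)) = Rational(67679, 16920) ≈ 3.9999)
Add(A, Pow(x, 2)) = Add(Rational(67679, 16920), Pow(0, 2)) = Add(Rational(67679, 16920), 0) = Rational(67679, 16920)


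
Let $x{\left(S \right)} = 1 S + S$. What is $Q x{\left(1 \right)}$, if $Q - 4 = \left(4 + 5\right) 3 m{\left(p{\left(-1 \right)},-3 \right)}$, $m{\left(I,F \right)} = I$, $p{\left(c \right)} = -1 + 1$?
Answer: $8$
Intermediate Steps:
$p{\left(c \right)} = 0$
$x{\left(S \right)} = 2 S$ ($x{\left(S \right)} = S + S = 2 S$)
$Q = 4$ ($Q = 4 + \left(4 + 5\right) 3 \cdot 0 = 4 + 9 \cdot 3 \cdot 0 = 4 + 27 \cdot 0 = 4 + 0 = 4$)
$Q x{\left(1 \right)} = 4 \cdot 2 \cdot 1 = 4 \cdot 2 = 8$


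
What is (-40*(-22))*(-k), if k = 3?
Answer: -2640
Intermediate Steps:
(-40*(-22))*(-k) = (-40*(-22))*(-1*3) = 880*(-3) = -2640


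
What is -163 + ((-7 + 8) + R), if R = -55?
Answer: -217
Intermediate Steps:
-163 + ((-7 + 8) + R) = -163 + ((-7 + 8) - 55) = -163 + (1 - 55) = -163 - 54 = -217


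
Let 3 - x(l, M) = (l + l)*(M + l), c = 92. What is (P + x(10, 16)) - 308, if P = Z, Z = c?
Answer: -733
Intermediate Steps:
Z = 92
x(l, M) = 3 - 2*l*(M + l) (x(l, M) = 3 - (l + l)*(M + l) = 3 - 2*l*(M + l))
P = 92
(P + x(10, 16)) - 308 = (92 + (3 - 2*10² - 2*16*10)) - 308 = (92 + (3 - 2*100 - 320)) - 308 = (92 + (3 - 200 - 320)) - 308 = (92 - 517) - 308 = -425 - 308 = -733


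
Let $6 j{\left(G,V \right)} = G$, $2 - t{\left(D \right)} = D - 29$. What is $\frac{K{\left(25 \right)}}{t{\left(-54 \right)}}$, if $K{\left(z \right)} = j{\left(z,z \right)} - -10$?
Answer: $\frac{1}{6} \approx 0.16667$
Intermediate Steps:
$t{\left(D \right)} = 31 - D$ ($t{\left(D \right)} = 2 - \left(D - 29\right) = 2 - \left(-29 + D\right) = 31 - D$)
$j{\left(G,V \right)} = \frac{G}{6}$
$K{\left(z \right)} = 10 + \frac{z}{6}$ ($K{\left(z \right)} = \frac{z}{6} - -10 = \frac{z}{6} + 10 = 10 + \frac{z}{6}$)
$\frac{K{\left(25 \right)}}{t{\left(-54 \right)}} = \frac{10 + \frac{1}{6} \cdot 25}{31 - -54} = \frac{10 + \frac{25}{6}}{31 + 54} = \frac{85}{6 \cdot 85} = \frac{85}{6} \cdot \frac{1}{85} = \frac{1}{6}$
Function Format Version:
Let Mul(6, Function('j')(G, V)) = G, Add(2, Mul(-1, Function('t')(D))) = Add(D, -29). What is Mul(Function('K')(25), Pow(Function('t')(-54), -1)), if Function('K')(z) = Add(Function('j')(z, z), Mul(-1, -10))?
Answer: Rational(1, 6) ≈ 0.16667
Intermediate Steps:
Function('t')(D) = Add(31, Mul(-1, D)) (Function('t')(D) = Add(2, Mul(-1, Add(D, -29))) = Add(2, Mul(-1, Add(-29, D))) = Add(2, Add(29, Mul(-1, D))) = Add(31, Mul(-1, D)))
Function('j')(G, V) = Mul(Rational(1, 6), G)
Function('K')(z) = Add(10, Mul(Rational(1, 6), z)) (Function('K')(z) = Add(Mul(Rational(1, 6), z), Mul(-1, -10)) = Add(Mul(Rational(1, 6), z), 10) = Add(10, Mul(Rational(1, 6), z)))
Mul(Function('K')(25), Pow(Function('t')(-54), -1)) = Mul(Add(10, Mul(Rational(1, 6), 25)), Pow(Add(31, Mul(-1, -54)), -1)) = Mul(Add(10, Rational(25, 6)), Pow(Add(31, 54), -1)) = Mul(Rational(85, 6), Pow(85, -1)) = Mul(Rational(85, 6), Rational(1, 85)) = Rational(1, 6)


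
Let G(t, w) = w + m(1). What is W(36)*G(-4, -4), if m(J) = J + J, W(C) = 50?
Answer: -100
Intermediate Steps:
m(J) = 2*J
G(t, w) = 2 + w (G(t, w) = w + 2*1 = w + 2 = 2 + w)
W(36)*G(-4, -4) = 50*(2 - 4) = 50*(-2) = -100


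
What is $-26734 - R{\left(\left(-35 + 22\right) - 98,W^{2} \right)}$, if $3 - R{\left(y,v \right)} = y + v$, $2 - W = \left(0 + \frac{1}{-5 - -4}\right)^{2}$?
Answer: $-26847$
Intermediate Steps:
$W = 1$ ($W = 2 - \left(0 + \frac{1}{-5 - -4}\right)^{2} = 2 - \left(0 + \frac{1}{-5 + \left(-1 + 5\right)}\right)^{2} = 2 - \left(0 + \frac{1}{-5 + 4}\right)^{2} = 2 - \left(0 + \frac{1}{-1}\right)^{2} = 2 - \left(0 - 1\right)^{2} = 2 - \left(-1\right)^{2} = 2 - 1 = 1$)
$R{\left(y,v \right)} = 3 - v - y$ ($R{\left(y,v \right)} = 3 - \left(y + v\right) = 3 - \left(v + y\right) = 3 - v - y$)
$-26734 - R{\left(\left(-35 + 22\right) - 98,W^{2} \right)} = -26734 - \left(3 - 1^{2} - \left(\left(-35 + 22\right) - 98\right)\right) = -26734 - \left(3 - 1 - \left(-13 - 98\right)\right) = -26734 - \left(3 - 1 - -111\right) = -26734 - \left(3 - 1 + 111\right) = -26734 - 113 = -26847$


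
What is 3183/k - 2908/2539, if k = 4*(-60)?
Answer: -2926519/203120 ≈ -14.408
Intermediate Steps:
k = -240
3183/k - 2908/2539 = 3183/(-240) - 2908/2539 = 3183*(-1/240) - 2908*1/2539 = -1061/80 - 2908/2539 = -2926519/203120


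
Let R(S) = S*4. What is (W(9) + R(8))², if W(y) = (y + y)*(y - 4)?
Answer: 14884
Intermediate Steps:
R(S) = 4*S
W(y) = 2*y*(-4 + y) (W(y) = (2*y)*(-4 + y) = 2*y*(-4 + y))
(W(9) + R(8))² = (2*9*(-4 + 9) + 4*8)² = (2*9*5 + 32)² = (90 + 32)² = 122² = 14884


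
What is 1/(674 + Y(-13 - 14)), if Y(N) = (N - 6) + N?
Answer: 1/614 ≈ 0.0016287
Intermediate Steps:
Y(N) = -6 + 2*N (Y(N) = (-6 + N) + N = -6 + 2*N)
1/(674 + Y(-13 - 14)) = 1/(674 + (-6 + 2*(-13 - 14))) = 1/(674 + (-6 + 2*(-27))) = 1/(674 + (-6 - 54)) = 1/(674 - 60) = 1/614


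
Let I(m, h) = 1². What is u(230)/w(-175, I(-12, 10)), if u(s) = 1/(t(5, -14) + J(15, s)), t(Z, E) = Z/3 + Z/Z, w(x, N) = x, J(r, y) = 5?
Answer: -3/4025 ≈ -0.00074534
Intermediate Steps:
I(m, h) = 1
t(Z, E) = 1 + Z/3 (t(Z, E) = Z*(⅓) + 1 = Z/3 + 1 = 1 + Z/3)
u(s) = 3/23 (u(s) = 1/((1 + (⅓)*5) + 5) = 1/((1 + 5/3) + 5) = 1/(8/3 + 5) = 1/(23/3) = 3/23)
u(230)/w(-175, I(-12, 10)) = (3/23)/(-175) = (3/23)*(-1/175) = -3/4025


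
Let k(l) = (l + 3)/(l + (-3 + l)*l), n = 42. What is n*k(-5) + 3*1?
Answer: ⅗ ≈ 0.60000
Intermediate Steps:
k(l) = (3 + l)/(l + l*(-3 + l))
n*k(-5) + 3*1 = 42*((3 - 5)/((-5)*(-2 - 5))) + 3*1 = 42*(-⅕*(-2)/(-7)) + 3 = 42*(-⅕*(-⅐)*(-2)) + 3 = 42*(-2/35) + 3 = -12/5 + 3 = ⅗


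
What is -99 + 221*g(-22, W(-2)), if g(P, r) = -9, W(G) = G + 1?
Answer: -2088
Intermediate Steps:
W(G) = 1 + G
-99 + 221*g(-22, W(-2)) = -99 + 221*(-9) = -99 - 1989 = -2088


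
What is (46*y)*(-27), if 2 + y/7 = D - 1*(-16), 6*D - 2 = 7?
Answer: -134757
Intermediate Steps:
D = 3/2 (D = ⅓ + (⅙)*7 = ⅓ + 7/6 = 3/2 ≈ 1.5000)
y = 217/2 (y = -14 + 7*(3/2 - 1*(-16)) = -14 + 7*(3/2 + 16) = -14 + 7*(35/2) = -14 + 245/2 = 217/2 ≈ 108.50)
(46*y)*(-27) = (46*(217/2))*(-27) = 4991*(-27) = -134757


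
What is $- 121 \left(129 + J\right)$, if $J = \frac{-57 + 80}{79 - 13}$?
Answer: $- \frac{93907}{6} \approx -15651.0$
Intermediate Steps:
$J = \frac{23}{66} \approx 0.34848$
$- 121 \left(129 + J\right) = - 121 \left(129 + \frac{23}{66}\right) = \left(-121\right) \frac{8537}{66} = - \frac{93907}{6}$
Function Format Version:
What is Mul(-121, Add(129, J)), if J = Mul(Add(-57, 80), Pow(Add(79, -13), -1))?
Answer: Rational(-93907, 6) ≈ -15651.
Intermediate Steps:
J = Rational(23, 66) (J = Mul(23, Pow(66, -1)) = Mul(23, Rational(1, 66)) = Rational(23, 66) ≈ 0.34848)
Mul(-121, Add(129, J)) = Mul(-121, Add(129, Rational(23, 66))) = Mul(-121, Rational(8537, 66)) = Rational(-93907, 6)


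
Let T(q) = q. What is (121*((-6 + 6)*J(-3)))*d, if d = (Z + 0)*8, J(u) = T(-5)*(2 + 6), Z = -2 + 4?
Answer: 0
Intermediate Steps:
Z = 2
J(u) = -40 (J(u) = -5*(2 + 6) = -5*8 = -40)
d = 16 (d = (2 + 0)*8 = 2*8 = 16)
(121*((-6 + 6)*J(-3)))*d = (121*((-6 + 6)*(-40)))*16 = (121*(0*(-40)))*16 = (121*0)*16 = 0*16 = 0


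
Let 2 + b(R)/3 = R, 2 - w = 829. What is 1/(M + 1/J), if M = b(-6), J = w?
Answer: -827/19849 ≈ -0.041665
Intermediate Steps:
w = -827 (w = 2 - 1*829 = 2 - 829 = -827)
b(R) = -6 + 3*R
J = -827
M = -24 (M = -6 + 3*(-6) = -6 - 18 = -24)
1/(M + 1/J) = 1/(-24 + 1/(-827)) = 1/(-24 - 1/827) = 1/(-19849/827) = -827/19849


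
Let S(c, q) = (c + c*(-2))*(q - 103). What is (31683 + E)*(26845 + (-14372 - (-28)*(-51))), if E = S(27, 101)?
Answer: 350535165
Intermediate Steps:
S(c, q) = -c*(-103 + q) (S(c, q) = (c - 2*c)*(-103 + q) = (-c)*(-103 + q) = -c*(-103 + q))
E = 54 (E = 27*(103 - 1*101) = 27*(103 - 101) = 27*2 = 54)
(31683 + E)*(26845 + (-14372 - (-28)*(-51))) = (31683 + 54)*(26845 + (-14372 - (-28)*(-51))) = 31737*(26845 + (-14372 - 1*1428)) = 31737*(26845 + (-14372 - 1428)) = 31737*(26845 - 15800) = 31737*11045 = 350535165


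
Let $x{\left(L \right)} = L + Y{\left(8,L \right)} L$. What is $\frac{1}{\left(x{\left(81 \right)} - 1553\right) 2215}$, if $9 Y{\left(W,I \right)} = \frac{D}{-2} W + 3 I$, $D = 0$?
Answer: $\frac{1}{1583725} \approx 6.3142 \cdot 10^{-7}$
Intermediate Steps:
$Y{\left(W,I \right)} = \frac{I}{3}$ ($Y{\left(W,I \right)} = \frac{\frac{0}{-2} W + 3 I}{9} = \frac{0 \left(- \frac{1}{2}\right) W + 3 I}{9} = \frac{0 W + 3 I}{9} = \frac{0 + 3 I}{9} = \frac{3 I}{9} = \frac{I}{3}$)
$x{\left(L \right)} = L + \frac{L^{2}}{3}$ ($x{\left(L \right)} = L + \frac{L}{3} L = L + \frac{L^{2}}{3}$)
$\frac{1}{\left(x{\left(81 \right)} - 1553\right) 2215} = \frac{1}{\left(\frac{1}{3} \cdot 81 \left(3 + 81\right) - 1553\right) 2215} = \frac{1}{\frac{1}{3} \cdot 81 \cdot 84 - 1553} \cdot \frac{1}{2215} = \frac{1}{2268 - 1553} \cdot \frac{1}{2215} = \frac{1}{715} \cdot \frac{1}{2215} = \frac{1}{1583725}$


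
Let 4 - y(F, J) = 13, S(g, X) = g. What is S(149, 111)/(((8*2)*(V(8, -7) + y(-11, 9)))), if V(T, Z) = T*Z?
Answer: -149/1040 ≈ -0.14327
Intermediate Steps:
y(F, J) = -9 (y(F, J) = 4 - 1*13 = 4 - 13 = -9)
S(149, 111)/(((8*2)*(V(8, -7) + y(-11, 9)))) = 149/(((8*2)*(8*(-7) - 9))) = 149/((16*(-56 - 9))) = 149/((16*(-65))) = 149/(-1040) = 149*(-1/1040) = -149/1040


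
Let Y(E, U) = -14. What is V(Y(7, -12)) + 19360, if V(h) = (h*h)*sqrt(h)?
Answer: 19360 + 196*I*sqrt(14) ≈ 19360.0 + 733.37*I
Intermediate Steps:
V(h) = h**(5/2) (V(h) = h**2*sqrt(h) = h**(5/2))
V(Y(7, -12)) + 19360 = (-14)**(5/2) + 19360 = 196*I*sqrt(14) + 19360 = 19360 + 196*I*sqrt(14)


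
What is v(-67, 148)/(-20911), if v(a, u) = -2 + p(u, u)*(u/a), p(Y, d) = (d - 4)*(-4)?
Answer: -85114/1401037 ≈ -0.060751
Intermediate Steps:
p(Y, d) = 16 - 4*d (p(Y, d) = (-4 + d)*(-4) = 16 - 4*d)
v(a, u) = -2 + u*(16 - 4*u)/a (v(a, u) = -2 + (16 - 4*u)*(u/a) = -2 + u*(16 - 4*u)/a)
v(-67, 148)/(-20911) = (2*(-1*(-67) - 2*148*(-4 + 148))/(-67))/(-20911) = (2*(-1/67)*(67 - 2*148*144))*(-1/20911) = (2*(-1/67)*(67 - 42624))*(-1/20911) = (2*(-1/67)*(-42557))*(-1/20911) = (85114/67)*(-1/20911) = -85114/1401037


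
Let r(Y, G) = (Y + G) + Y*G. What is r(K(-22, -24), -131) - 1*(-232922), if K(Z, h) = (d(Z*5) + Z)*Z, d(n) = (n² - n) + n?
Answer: 34775871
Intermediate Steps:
d(n) = n²
K(Z, h) = Z*(Z + 25*Z²) (K(Z, h) = ((Z*5)² + Z)*Z = ((5*Z)² + Z)*Z = (25*Z² + Z)*Z = (Z + 25*Z²)*Z = Z*(Z + 25*Z²))
r(Y, G) = G + Y + G*Y (r(Y, G) = (G + Y) + G*Y = G + Y + G*Y)
r(K(-22, -24), -131) - 1*(-232922) = (-131 + (-22)²*(1 + 25*(-22)) - 131*(-22)²*(1 + 25*(-22))) - 1*(-232922) = (-131 + 484*(1 - 550) - 63404*(1 - 550)) + 232922 = (-131 + 484*(-549) - 63404*(-549)) + 232922 = (-131 - 265716 - 131*(-265716)) + 232922 = (-131 - 265716 + 34808796) + 232922 = 34542949 + 232922 = 34775871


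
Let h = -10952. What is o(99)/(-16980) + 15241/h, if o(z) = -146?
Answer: -64298297/46491240 ≈ -1.3830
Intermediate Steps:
o(99)/(-16980) + 15241/h = -146/(-16980) + 15241/(-10952) = -146*(-1/16980) + 15241*(-1/10952) = 73/8490 - 15241/10952 = -64298297/46491240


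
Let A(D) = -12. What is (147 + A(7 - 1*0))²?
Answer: 18225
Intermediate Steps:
(147 + A(7 - 1*0))² = (147 - 12)² = 135² = 18225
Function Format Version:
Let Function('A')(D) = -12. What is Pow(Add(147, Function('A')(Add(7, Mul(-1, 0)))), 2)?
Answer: 18225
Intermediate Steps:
Pow(Add(147, Function('A')(Add(7, Mul(-1, 0)))), 2) = Pow(Add(147, -12), 2) = Pow(135, 2) = 18225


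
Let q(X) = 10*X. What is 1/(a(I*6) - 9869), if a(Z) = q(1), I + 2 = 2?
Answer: -1/9859 ≈ -0.00010143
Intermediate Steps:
I = 0 (I = -2 + 2 = 0)
a(Z) = 10 (a(Z) = 10*1 = 10)
1/(a(I*6) - 9869) = 1/(10 - 9869) = 1/(-9859) = -1/9859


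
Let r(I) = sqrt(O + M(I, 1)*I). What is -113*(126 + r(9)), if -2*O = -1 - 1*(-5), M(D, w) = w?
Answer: -14238 - 113*sqrt(7) ≈ -14537.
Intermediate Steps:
O = -2 (O = -(-1 - 1*(-5))/2 = -(-1 + 5)/2 = -1/2*4 = -2)
r(I) = sqrt(-2 + I) (r(I) = sqrt(-2 + 1*I) = sqrt(-2 + I))
-113*(126 + r(9)) = -113*(126 + sqrt(-2 + 9)) = -113*(126 + sqrt(7)) = -14238 - 113*sqrt(7)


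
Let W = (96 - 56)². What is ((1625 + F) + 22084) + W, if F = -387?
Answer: 24922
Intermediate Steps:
W = 1600 (W = 40² = 1600)
((1625 + F) + 22084) + W = ((1625 - 387) + 22084) + 1600 = (1238 + 22084) + 1600 = 23322 + 1600 = 24922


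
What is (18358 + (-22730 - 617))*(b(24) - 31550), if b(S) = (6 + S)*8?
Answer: 156205590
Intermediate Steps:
b(S) = 48 + 8*S
(18358 + (-22730 - 617))*(b(24) - 31550) = (18358 + (-22730 - 617))*((48 + 8*24) - 31550) = (18358 - 23347)*((48 + 192) - 31550) = -4989*(240 - 31550) = -4989*(-31310) = 156205590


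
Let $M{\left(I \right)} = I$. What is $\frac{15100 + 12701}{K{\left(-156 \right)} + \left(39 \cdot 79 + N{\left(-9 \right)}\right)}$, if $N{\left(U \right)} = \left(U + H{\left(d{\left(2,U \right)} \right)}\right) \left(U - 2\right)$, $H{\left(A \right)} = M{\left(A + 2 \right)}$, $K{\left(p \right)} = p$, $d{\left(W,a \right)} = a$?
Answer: $\frac{27801}{3101} \approx 8.9652$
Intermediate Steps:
$H{\left(A \right)} = 2 + A$ ($H{\left(A \right)} = A + 2 = 2 + A$)
$N{\left(U \right)} = \left(-2 + U\right) \left(2 + 2 U\right)$ ($N{\left(U \right)} = \left(U + \left(2 + U\right)\right) \left(U - 2\right) = \left(2 + 2 U\right) \left(-2 + U\right) = \left(-2 + U\right) \left(2 + 2 U\right)$)
$\frac{15100 + 12701}{K{\left(-156 \right)} + \left(39 \cdot 79 + N{\left(-9 \right)}\right)} = \frac{15100 + 12701}{-156 + \left(39 \cdot 79 - \left(-14 - 162\right)\right)} = \frac{27801}{-156 + \left(3081 + \left(-4 + 18 + 2 \cdot 81\right)\right)} = \frac{27801}{-156 + \left(3081 + \left(-4 + 18 + 162\right)\right)} = \frac{27801}{-156 + \left(3081 + 176\right)} = \frac{27801}{-156 + 3257} = \frac{27801}{3101}$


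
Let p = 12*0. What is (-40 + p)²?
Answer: 1600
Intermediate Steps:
p = 0
(-40 + p)² = (-40 + 0)² = (-40)² = 1600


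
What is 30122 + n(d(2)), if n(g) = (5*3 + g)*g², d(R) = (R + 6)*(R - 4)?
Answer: 29866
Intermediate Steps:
d(R) = (-4 + R)*(6 + R) (d(R) = (6 + R)*(-4 + R) = (-4 + R)*(6 + R))
n(g) = g²*(15 + g) (n(g) = (15 + g)*g² = g²*(15 + g))
30122 + n(d(2)) = 30122 + (-24 + 2² + 2*2)²*(15 + (-24 + 2² + 2*2)) = 30122 + (-24 + 4 + 4)²*(15 + (-24 + 4 + 4)) = 30122 + (-16)²*(15 - 16) = 30122 + 256*(-1) = 30122 - 256 = 29866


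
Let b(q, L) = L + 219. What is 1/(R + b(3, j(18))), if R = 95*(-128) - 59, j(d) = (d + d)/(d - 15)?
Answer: -1/11988 ≈ -8.3417e-5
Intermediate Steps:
j(d) = 2*d/(-15 + d) (j(d) = (2*d)/(-15 + d) = 2*d/(-15 + d))
R = -12219 (R = -12160 - 59 = -12219)
b(q, L) = 219 + L
1/(R + b(3, j(18))) = 1/(-12219 + (219 + 2*18/(-15 + 18))) = 1/(-12219 + (219 + 2*18/3)) = 1/(-12219 + (219 + 2*18*(⅓))) = 1/(-12219 + (219 + 12)) = 1/(-12219 + 231) = 1/(-11988) = -1/11988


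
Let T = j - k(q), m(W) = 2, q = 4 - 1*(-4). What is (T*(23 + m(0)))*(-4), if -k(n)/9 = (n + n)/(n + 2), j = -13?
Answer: -140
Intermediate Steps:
q = 8 (q = 4 + 4 = 8)
k(n) = -18*n/(2 + n) (k(n) = -9*(n + n)/(n + 2) = -9*2*n/(2 + n) = -18*n/(2 + n))
T = 7/5 (T = -13 - (-18)*8/(2 + 8) = -13 - (-18)*8/10 = -13 - 1*(-72/5) = -13 + 72/5 = 7/5 ≈ 1.4000)
(T*(23 + m(0)))*(-4) = (7*(23 + 2)/5)*(-4) = ((7/5)*25)*(-4) = 35*(-4) = -140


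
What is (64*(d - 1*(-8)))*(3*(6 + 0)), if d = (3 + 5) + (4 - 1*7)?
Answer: 14976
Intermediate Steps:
d = 5 (d = 8 + (4 - 7) = 8 - 3 = 5)
(64*(d - 1*(-8)))*(3*(6 + 0)) = (64*(5 - 1*(-8)))*(3*(6 + 0)) = (64*(5 + 8))*(3*6) = (64*13)*18 = 832*18 = 14976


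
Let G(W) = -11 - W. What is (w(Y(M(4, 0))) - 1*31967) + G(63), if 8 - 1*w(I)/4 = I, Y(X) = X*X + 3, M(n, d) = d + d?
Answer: -32021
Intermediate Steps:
M(n, d) = 2*d
Y(X) = 3 + X² (Y(X) = X² + 3 = 3 + X²)
w(I) = 32 - 4*I
(w(Y(M(4, 0))) - 1*31967) + G(63) = ((32 - 4*(3 + (2*0)²)) - 1*31967) + (-11 - 1*63) = ((32 - 4*(3 + 0²)) - 31967) + (-11 - 63) = ((32 - 4*(3 + 0)) - 31967) - 74 = ((32 - 4*3) - 31967) - 74 = ((32 - 12) - 31967) - 74 = (20 - 31967) - 74 = -31947 - 74 = -32021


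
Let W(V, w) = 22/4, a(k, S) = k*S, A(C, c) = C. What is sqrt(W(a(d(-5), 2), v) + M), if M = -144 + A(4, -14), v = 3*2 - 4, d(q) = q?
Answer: I*sqrt(538)/2 ≈ 11.597*I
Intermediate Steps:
a(k, S) = S*k
v = 2 (v = 6 - 4 = 2)
W(V, w) = 11/2 (W(V, w) = 22*(1/4) = 11/2)
M = -140 (M = -144 + 4 = -140)
sqrt(W(a(d(-5), 2), v) + M) = sqrt(11/2 - 140) = sqrt(-269/2) = I*sqrt(538)/2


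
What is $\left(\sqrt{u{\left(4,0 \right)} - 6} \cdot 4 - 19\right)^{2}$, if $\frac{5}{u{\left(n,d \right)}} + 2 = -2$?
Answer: $245 - 76 i \sqrt{29} \approx 245.0 - 409.27 i$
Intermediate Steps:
$u{\left(n,d \right)} = - \frac{5}{4}$ ($u{\left(n,d \right)} = \frac{5}{-2 - 2} = \frac{5}{-4} = 5 \left(- \frac{1}{4}\right) = - \frac{5}{4}$)
$\left(\sqrt{u{\left(4,0 \right)} - 6} \cdot 4 - 19\right)^{2} = \left(\sqrt{- \frac{5}{4} - 6} \cdot 4 - 19\right)^{2} = \left(\sqrt{- \frac{29}{4}} \cdot 4 - 19\right)^{2} = \left(\frac{i \sqrt{29}}{2} \cdot 4 - 19\right)^{2} = \left(2 i \sqrt{29} - 19\right)^{2} = \left(-19 + 2 i \sqrt{29}\right)^{2}$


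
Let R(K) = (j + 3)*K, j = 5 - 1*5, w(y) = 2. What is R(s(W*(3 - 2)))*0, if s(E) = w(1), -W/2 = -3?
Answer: 0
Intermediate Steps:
W = 6 (W = -2*(-3) = 6)
s(E) = 2
j = 0 (j = 5 - 5 = 0)
R(K) = 3*K (R(K) = (0 + 3)*K = 3*K)
R(s(W*(3 - 2)))*0 = (3*2)*0 = 6*0 = 0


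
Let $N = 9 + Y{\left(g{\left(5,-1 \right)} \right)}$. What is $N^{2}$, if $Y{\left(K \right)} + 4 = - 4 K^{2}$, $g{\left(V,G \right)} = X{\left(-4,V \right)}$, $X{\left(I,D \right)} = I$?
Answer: $3481$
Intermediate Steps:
$g{\left(V,G \right)} = -4$
$Y{\left(K \right)} = -4 - 4 K^{2}$
$N = -59$ ($N = 9 - \left(4 + 4 \left(-4\right)^{2}\right) = 9 - 68 = -59$)
$N^{2} = \left(-59\right)^{2} = 3481$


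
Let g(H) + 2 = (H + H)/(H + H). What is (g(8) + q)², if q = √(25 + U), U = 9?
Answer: (1 - √34)² ≈ 23.338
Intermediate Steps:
g(H) = -1 (g(H) = -2 + (H + H)/(H + H) = -2 + (2*H)/((2*H)) = -2 + (2*H)*(1/(2*H)) = -2 + 1 = -1)
q = √34 (q = √(25 + 9) = √34 ≈ 5.8309)
(g(8) + q)² = (-1 + √34)²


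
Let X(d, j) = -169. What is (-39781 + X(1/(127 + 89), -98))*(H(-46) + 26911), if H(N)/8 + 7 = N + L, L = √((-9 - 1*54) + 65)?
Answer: -1058155650 - 319600*√2 ≈ -1.0586e+9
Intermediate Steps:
L = √2 (L = √((-9 - 54) + 65) = √(-63 + 65) = √2 ≈ 1.4142)
H(N) = -56 + 8*N + 8*√2 (H(N) = -56 + 8*(N + √2) = -56 + (8*N + 8*√2) = -56 + 8*N + 8*√2)
(-39781 + X(1/(127 + 89), -98))*(H(-46) + 26911) = (-39781 - 169)*((-56 + 8*(-46) + 8*√2) + 26911) = -39950*((-56 - 368 + 8*√2) + 26911) = -39950*((-424 + 8*√2) + 26911) = -39950*(26487 + 8*√2) = -1058155650 - 319600*√2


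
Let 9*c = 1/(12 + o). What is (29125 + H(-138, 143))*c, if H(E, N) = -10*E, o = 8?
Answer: 6101/36 ≈ 169.47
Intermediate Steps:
c = 1/180 (c = 1/(9*(12 + 8)) = (⅑)/20 = (⅑)*(1/20) = 1/180 ≈ 0.0055556)
(29125 + H(-138, 143))*c = (29125 - 10*(-138))*(1/180) = (29125 + 1380)*(1/180) = 30505*(1/180) = 6101/36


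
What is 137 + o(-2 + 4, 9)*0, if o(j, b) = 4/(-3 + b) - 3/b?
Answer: 137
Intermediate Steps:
o(j, b) = -3/b + 4/(-3 + b)
137 + o(-2 + 4, 9)*0 = 137 + ((9 + 9)/(9*(-3 + 9)))*0 = 137 + ((1/9)*18/6)*0 = 137 + ((1/9)*(1/6)*18)*0 = 137 + (1/3)*0 = 137 + 0 = 137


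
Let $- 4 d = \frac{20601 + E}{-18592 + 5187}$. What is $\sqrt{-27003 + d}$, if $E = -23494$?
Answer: $\frac{i \sqrt{19409149808965}}{26810} \approx 164.33 i$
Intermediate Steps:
$d = - \frac{2893}{53620}$ ($d = - \frac{\left(20601 - 23494\right) \frac{1}{-18592 + 5187}}{4} = - \frac{\left(-2893\right) \frac{1}{-13405}}{4} = - \frac{\left(-2893\right) \left(- \frac{1}{13405}\right)}{4} = \left(- \frac{1}{4}\right) \frac{2893}{13405} = - \frac{2893}{53620} \approx -0.053954$)
$\sqrt{-27003 + d} = \sqrt{-27003 - \frac{2893}{53620}} = \sqrt{- \frac{1447903753}{53620}} = \frac{i \sqrt{19409149808965}}{26810}$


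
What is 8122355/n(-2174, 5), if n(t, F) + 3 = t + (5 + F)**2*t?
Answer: -8122355/219577 ≈ -36.991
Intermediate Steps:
n(t, F) = -3 + t + t*(5 + F)**2 (n(t, F) = -3 + (t + (5 + F)**2*t) = -3 + (t + t*(5 + F)**2) = -3 + t + t*(5 + F)**2)
8122355/n(-2174, 5) = 8122355/(-3 - 2174 - 2174*(5 + 5)**2) = 8122355/(-3 - 2174 - 2174*10**2) = 8122355/(-3 - 2174 - 2174*100) = 8122355/(-3 - 2174 - 217400) = 8122355/(-219577) = 8122355*(-1/219577) = -8122355/219577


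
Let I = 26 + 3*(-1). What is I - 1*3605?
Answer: -3582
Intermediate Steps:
I = 23 (I = 26 - 3 = 23)
I - 1*3605 = 23 - 1*3605 = 23 - 3605 = -3582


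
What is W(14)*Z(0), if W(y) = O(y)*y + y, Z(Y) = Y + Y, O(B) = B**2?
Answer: 0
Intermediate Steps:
Z(Y) = 2*Y
W(y) = y + y**3 (W(y) = y**2*y + y = y**3 + y = y + y**3)
W(14)*Z(0) = (14 + 14**3)*(2*0) = (14 + 2744)*0 = 2758*0 = 0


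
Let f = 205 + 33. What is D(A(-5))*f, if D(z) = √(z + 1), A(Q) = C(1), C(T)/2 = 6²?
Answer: 238*√73 ≈ 2033.5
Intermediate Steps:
C(T) = 72 (C(T) = 2*6² = 2*36 = 72)
A(Q) = 72
f = 238
D(z) = √(1 + z)
D(A(-5))*f = √(1 + 72)*238 = √73*238 = 238*√73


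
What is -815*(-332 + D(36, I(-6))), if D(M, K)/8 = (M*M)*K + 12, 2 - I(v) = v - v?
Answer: -16707500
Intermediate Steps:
I(v) = 2 (I(v) = 2 - (v - v) = 2 - 1*0 = 2 + 0 = 2)
D(M, K) = 96 + 8*K*M**2 (D(M, K) = 8*((M*M)*K + 12) = 8*(M**2*K + 12) = 8*(K*M**2 + 12) = 8*(12 + K*M**2) = 96 + 8*K*M**2)
-815*(-332 + D(36, I(-6))) = -815*(-332 + (96 + 8*2*36**2)) = -815*(-332 + (96 + 8*2*1296)) = -815*(-332 + (96 + 20736)) = -815*(-332 + 20832) = -815*20500 = -16707500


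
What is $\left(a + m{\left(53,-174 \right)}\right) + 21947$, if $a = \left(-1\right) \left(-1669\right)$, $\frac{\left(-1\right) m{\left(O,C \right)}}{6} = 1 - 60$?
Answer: $23970$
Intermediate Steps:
$m{\left(O,C \right)} = 354$ ($m{\left(O,C \right)} = - 6 \left(1 - 60\right) = \left(-6\right) \left(-59\right) = 354$)
$a = 1669$
$\left(a + m{\left(53,-174 \right)}\right) + 21947 = \left(1669 + 354\right) + 21947 = 2023 + 21947 = 23970$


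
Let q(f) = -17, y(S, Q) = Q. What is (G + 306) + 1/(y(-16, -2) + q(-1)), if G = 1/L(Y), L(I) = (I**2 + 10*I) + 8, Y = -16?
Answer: 604571/1976 ≈ 305.96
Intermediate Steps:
L(I) = 8 + I**2 + 10*I
G = 1/104 (G = 1/(8 + (-16)**2 + 10*(-16)) = 1/(8 + 256 - 160) = 1/104 ≈ 0.0096154)
(G + 306) + 1/(y(-16, -2) + q(-1)) = (1/104 + 306) + 1/(-2 - 17) = 31825/104 + 1/(-19) = 31825/104 - 1/19 = 604571/1976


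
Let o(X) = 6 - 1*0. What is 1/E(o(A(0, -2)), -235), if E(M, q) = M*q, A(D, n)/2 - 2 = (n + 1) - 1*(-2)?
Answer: -1/1410 ≈ -0.00070922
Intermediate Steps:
A(D, n) = 10 + 2*n (A(D, n) = 4 + 2*((n + 1) - 1*(-2)) = 4 + 2*((1 + n) + 2) = 4 + 2*(3 + n) = 4 + (6 + 2*n) = 10 + 2*n)
o(X) = 6 (o(X) = 6 + 0 = 6)
1/E(o(A(0, -2)), -235) = 1/(6*(-235)) = 1/(-1410) = -1/1410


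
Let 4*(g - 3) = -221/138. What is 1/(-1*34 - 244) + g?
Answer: 199189/76728 ≈ 2.5960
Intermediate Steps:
g = 1435/552 (g = 3 + (-221/138)/4 = 3 + (-221*1/138)/4 = 3 + (¼)*(-221/138) = 3 - 221/552 = 1435/552 ≈ 2.5996)
1/(-1*34 - 244) + g = 1/(-1*34 - 244) + 1435/552 = 1/(-34 - 244) + 1435/552 = 1/(-278) + 1435/552 = -1/278 + 1435/552 = 199189/76728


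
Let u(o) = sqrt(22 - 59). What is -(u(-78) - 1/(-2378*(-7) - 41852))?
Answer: -1/25206 - I*sqrt(37) ≈ -3.9673e-5 - 6.0828*I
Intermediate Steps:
u(o) = I*sqrt(37) (u(o) = sqrt(-37) = I*sqrt(37))
-(u(-78) - 1/(-2378*(-7) - 41852)) = -(I*sqrt(37) - 1/(-2378*(-7) - 41852)) = -(I*sqrt(37) - 1/(16646 - 41852)) = -(I*sqrt(37) - 1/(-25206)) = -(I*sqrt(37) - 1*(-1/25206)) = -(I*sqrt(37) + 1/25206) = -(1/25206 + I*sqrt(37)) = -1/25206 - I*sqrt(37)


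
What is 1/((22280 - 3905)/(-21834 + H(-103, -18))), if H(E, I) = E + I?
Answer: -4391/3675 ≈ -1.1948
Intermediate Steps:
1/((22280 - 3905)/(-21834 + H(-103, -18))) = 1/((22280 - 3905)/(-21834 + (-103 - 18))) = 1/(18375/(-21834 - 121)) = 1/(18375/(-21955)) = 1/(18375*(-1/21955)) = 1/(-3675/4391) = -4391/3675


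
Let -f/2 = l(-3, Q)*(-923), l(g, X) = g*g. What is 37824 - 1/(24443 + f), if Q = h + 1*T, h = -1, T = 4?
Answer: 1552939967/41057 ≈ 37824.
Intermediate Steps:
Q = 3 (Q = -1 + 1*4 = -1 + 4 = 3)
l(g, X) = g²
f = 16614 (f = -2*(-3)²*(-923) = -18*(-923) = -2*(-8307) = 16614)
37824 - 1/(24443 + f) = 37824 - 1/(24443 + 16614) = 37824 - 1/41057 = 1552939967/41057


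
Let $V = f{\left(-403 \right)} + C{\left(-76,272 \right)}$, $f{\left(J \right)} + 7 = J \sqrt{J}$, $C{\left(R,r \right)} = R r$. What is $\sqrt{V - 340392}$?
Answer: $\sqrt{-361071 - 403 i \sqrt{403}} \approx 6.731 - 600.93 i$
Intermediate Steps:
$f{\left(J \right)} = -7 + J^{\frac{3}{2}}$ ($f{\left(J \right)} = -7 + J \sqrt{J} = -7 + J^{\frac{3}{2}}$)
$V = -20679 - 403 i \sqrt{403}$ ($V = \left(-7 + \left(-403\right)^{\frac{3}{2}}\right) - 20672 = \left(-7 - 403 i \sqrt{403}\right) - 20672 = -20679 - 403 i \sqrt{403} \approx -20679.0 - 8090.2 i$)
$\sqrt{V - 340392} = \sqrt{\left(-20679 - 403 i \sqrt{403}\right) - 340392} = \sqrt{-361071 - 403 i \sqrt{403}}$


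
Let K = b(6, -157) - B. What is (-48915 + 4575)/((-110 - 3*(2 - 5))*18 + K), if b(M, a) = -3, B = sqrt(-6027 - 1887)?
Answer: 5382876/221597 - 2956*I*sqrt(7914)/221597 ≈ 24.291 - 1.1867*I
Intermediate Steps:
B = I*sqrt(7914) (B = sqrt(-7914) = I*sqrt(7914) ≈ 88.961*I)
K = -3 - I*sqrt(7914) ≈ -3.0 - 88.961*I
(-48915 + 4575)/((-110 - 3*(2 - 5))*18 + K) = (-48915 + 4575)/((-110 - 3*(2 - 5))*18 + (-3 - I*sqrt(7914))) = -44340/((-110 - 3*(-3))*18 + (-3 - I*sqrt(7914))) = -44340/((-110 + 9)*18 + (-3 - I*sqrt(7914))) = -44340/(-101*18 + (-3 - I*sqrt(7914))) = -44340/(-1818 + (-3 - I*sqrt(7914))) = -44340/(-1821 - I*sqrt(7914))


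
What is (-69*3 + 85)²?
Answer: 14884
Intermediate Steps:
(-69*3 + 85)² = (-207 + 85)² = (-122)² = 14884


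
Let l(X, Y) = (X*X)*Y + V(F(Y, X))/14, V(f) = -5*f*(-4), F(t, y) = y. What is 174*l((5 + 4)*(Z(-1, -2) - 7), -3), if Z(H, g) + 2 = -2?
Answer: -35985114/7 ≈ -5.1407e+6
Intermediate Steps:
V(f) = 20*f
Z(H, g) = -4 (Z(H, g) = -2 - 2 = -4)
l(X, Y) = 10*X/7 + Y*X² (l(X, Y) = (X*X)*Y + (20*X)/14 = X²*Y + (20*X)*(1/14) = Y*X² + 10*X/7 = 10*X/7 + Y*X²)
174*l((5 + 4)*(Z(-1, -2) - 7), -3) = 174*(((5 + 4)*(-4 - 7))*(10 + 7*((5 + 4)*(-4 - 7))*(-3))/7) = 174*((9*(-11))*(10 + 7*(9*(-11))*(-3))/7) = 174*((⅐)*(-99)*(10 + 7*(-99)*(-3))) = 174*((⅐)*(-99)*(10 + 2079)) = 174*((⅐)*(-99)*2089) = 174*(-206811/7) = -35985114/7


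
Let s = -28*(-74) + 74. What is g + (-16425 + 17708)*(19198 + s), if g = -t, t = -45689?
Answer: 27430041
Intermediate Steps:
s = 2146 (s = 2072 + 74 = 2146)
g = 45689 (g = -1*(-45689) = 45689)
g + (-16425 + 17708)*(19198 + s) = 45689 + (-16425 + 17708)*(19198 + 2146) = 45689 + 1283*21344 = 45689 + 27384352 = 27430041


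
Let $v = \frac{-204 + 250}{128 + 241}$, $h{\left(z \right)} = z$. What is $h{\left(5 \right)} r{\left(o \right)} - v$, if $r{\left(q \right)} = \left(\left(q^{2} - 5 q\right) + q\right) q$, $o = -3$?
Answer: $- \frac{116281}{369} \approx -315.12$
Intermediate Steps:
$r{\left(q \right)} = q \left(q^{2} - 4 q\right)$ ($r{\left(q \right)} = \left(q^{2} - 4 q\right) q = q \left(q^{2} - 4 q\right)$)
$v = \frac{46}{369} \approx 0.12466$
$h{\left(5 \right)} r{\left(o \right)} - v = 5 \left(-3\right)^{2} \left(-4 - 3\right) - \frac{46}{369} = 5 \cdot 9 \left(-7\right) - \frac{46}{369} = 5 \left(-63\right) - \frac{46}{369} = -315 - \frac{46}{369} = - \frac{116281}{369}$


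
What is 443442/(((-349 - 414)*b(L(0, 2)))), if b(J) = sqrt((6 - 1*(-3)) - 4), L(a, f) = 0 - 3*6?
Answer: -443442*sqrt(5)/3815 ≈ -259.91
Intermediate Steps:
L(a, f) = -18 (L(a, f) = 0 - 1*18 = 0 - 18 = -18)
b(J) = sqrt(5) (b(J) = sqrt((6 + 3) - 4) = sqrt(9 - 4) = sqrt(5))
443442/(((-349 - 414)*b(L(0, 2)))) = 443442/(((-349 - 414)*sqrt(5))) = 443442/((-763*sqrt(5))) = 443442*(-sqrt(5)/3815) = -443442*sqrt(5)/3815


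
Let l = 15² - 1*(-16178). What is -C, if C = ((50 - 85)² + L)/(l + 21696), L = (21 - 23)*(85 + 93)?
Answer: -869/38099 ≈ -0.022809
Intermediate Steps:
L = -356 (L = -2*178 = -356)
l = 16403 (l = 225 + 16178 = 16403)
C = 869/38099 (C = ((50 - 85)² - 356)/(16403 + 21696) = ((-35)² - 356)/38099 = (1225 - 356)*(1/38099) = 869*(1/38099) = 869/38099 ≈ 0.022809)
-C = -1*869/38099 = -869/38099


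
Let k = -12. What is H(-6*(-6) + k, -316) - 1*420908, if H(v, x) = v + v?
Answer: -420860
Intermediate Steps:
H(v, x) = 2*v
H(-6*(-6) + k, -316) - 1*420908 = 2*(-6*(-6) - 12) - 1*420908 = 2*(36 - 12) - 420908 = 2*24 - 420908 = 48 - 420908 = -420860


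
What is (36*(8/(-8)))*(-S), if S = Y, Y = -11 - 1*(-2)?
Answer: -324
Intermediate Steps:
Y = -9 (Y = -11 + 2 = -9)
S = -9
(36*(8/(-8)))*(-S) = (36*(8/(-8)))*(-1*(-9)) = (36*(8*(-1/8)))*9 = (36*(-1))*9 = -36*9 = -324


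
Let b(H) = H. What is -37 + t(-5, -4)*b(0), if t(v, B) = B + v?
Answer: -37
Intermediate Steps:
-37 + t(-5, -4)*b(0) = -37 + (-4 - 5)*0 = -37 - 9*0 = -37 + 0 = -37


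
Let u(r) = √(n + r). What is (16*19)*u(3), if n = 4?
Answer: 304*√7 ≈ 804.31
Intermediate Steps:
u(r) = √(4 + r)
(16*19)*u(3) = (16*19)*√(4 + 3) = 304*√7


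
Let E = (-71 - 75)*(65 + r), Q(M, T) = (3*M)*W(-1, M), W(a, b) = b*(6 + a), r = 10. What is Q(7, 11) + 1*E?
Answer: -10215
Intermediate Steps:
Q(M, T) = 15*M² (Q(M, T) = (3*M)*(M*(6 - 1)) = (3*M)*(M*5) = (3*M)*(5*M) = 15*M²)
E = -10950 (E = (-71 - 75)*(65 + 10) = -146*75 = -10950)
Q(7, 11) + 1*E = 15*7² + 1*(-10950) = 15*49 - 10950 = 735 - 10950 = -10215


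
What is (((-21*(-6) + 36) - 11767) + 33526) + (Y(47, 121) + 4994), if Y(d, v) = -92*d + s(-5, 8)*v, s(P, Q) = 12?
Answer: 24043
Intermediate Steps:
Y(d, v) = -92*d + 12*v
(((-21*(-6) + 36) - 11767) + 33526) + (Y(47, 121) + 4994) = (((-21*(-6) + 36) - 11767) + 33526) + ((-92*47 + 12*121) + 4994) = (((126 + 36) - 11767) + 33526) + ((-4324 + 1452) + 4994) = ((162 - 11767) + 33526) + (-2872 + 4994) = (-11605 + 33526) + 2122 = 21921 + 2122 = 24043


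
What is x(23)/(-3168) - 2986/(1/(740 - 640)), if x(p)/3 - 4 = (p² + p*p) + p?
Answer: -315322685/1056 ≈ -2.9860e+5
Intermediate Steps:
x(p) = 12 + 3*p + 6*p² (x(p) = 12 + 3*((p² + p*p) + p) = 12 + 3*((p² + p²) + p) = 12 + 3*(2*p² + p) = 12 + 3*(p + 2*p²) = 12 + (3*p + 6*p²) = 12 + 3*p + 6*p²)
x(23)/(-3168) - 2986/(1/(740 - 640)) = (12 + 3*23 + 6*23²)/(-3168) - 2986/(1/(740 - 640)) = (12 + 69 + 6*529)*(-1/3168) - 2986/(1/100) = (12 + 69 + 3174)*(-1/3168) - 2986/1/100 = 3255*(-1/3168) - 2986*100 = -1085/1056 - 298600 = -315322685/1056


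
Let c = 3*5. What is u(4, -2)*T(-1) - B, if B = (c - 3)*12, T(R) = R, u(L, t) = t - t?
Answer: -144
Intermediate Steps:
u(L, t) = 0
c = 15
B = 144 (B = (15 - 3)*12 = 12*12 = 144)
u(4, -2)*T(-1) - B = 0*(-1) - 1*144 = 0 - 144 = -144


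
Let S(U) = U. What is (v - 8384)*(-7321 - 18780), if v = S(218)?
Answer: 213140766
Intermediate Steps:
v = 218
(v - 8384)*(-7321 - 18780) = (218 - 8384)*(-7321 - 18780) = -8166*(-26101) = 213140766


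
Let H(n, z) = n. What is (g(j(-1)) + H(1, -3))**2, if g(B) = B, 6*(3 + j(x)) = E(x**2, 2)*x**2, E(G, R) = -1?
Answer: 169/36 ≈ 4.6944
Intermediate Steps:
j(x) = -3 - x**2/6 (j(x) = -3 + (-x**2)/6 = -3 - x**2/6)
(g(j(-1)) + H(1, -3))**2 = ((-3 - 1/6*(-1)**2) + 1)**2 = ((-3 - 1/6*1) + 1)**2 = ((-3 - 1/6) + 1)**2 = (-19/6 + 1)**2 = (-13/6)**2 = 169/36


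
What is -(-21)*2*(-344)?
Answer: -14448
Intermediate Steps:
-(-21)*2*(-344) = -21*(-2)*(-344) = 42*(-344) = -14448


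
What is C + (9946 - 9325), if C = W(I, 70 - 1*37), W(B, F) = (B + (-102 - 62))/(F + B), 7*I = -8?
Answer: 137327/223 ≈ 615.82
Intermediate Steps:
I = -8/7 (I = (⅐)*(-8) = -8/7 ≈ -1.1429)
W(B, F) = (-164 + B)/(B + F) (W(B, F) = (B - 164)/(B + F) = (-164 + B)/(B + F))
C = -1156/223 (C = (-164 - 8/7)/(-8/7 + (70 - 1*37)) = -1156/7/(-8/7 + (70 - 37)) = -1156/7/(-8/7 + 33) = -1156/7/(223/7) = (7/223)*(-1156/7) = -1156/223 ≈ -5.1839)
C + (9946 - 9325) = -1156/223 + (9946 - 9325) = -1156/223 + 621 = 137327/223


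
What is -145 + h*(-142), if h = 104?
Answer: -14913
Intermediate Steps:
-145 + h*(-142) = -145 + 104*(-142) = -145 - 14768 = -14913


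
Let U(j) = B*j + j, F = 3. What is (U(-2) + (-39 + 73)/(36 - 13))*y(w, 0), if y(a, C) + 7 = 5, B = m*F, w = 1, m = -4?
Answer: -1080/23 ≈ -46.957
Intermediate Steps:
B = -12 (B = -4*3 = -12)
y(a, C) = -2 (y(a, C) = -7 + 5 = -2)
U(j) = -11*j (U(j) = -12*j + j = -11*j)
(U(-2) + (-39 + 73)/(36 - 13))*y(w, 0) = (-11*(-2) + (-39 + 73)/(36 - 13))*(-2) = (22 + 34/23)*(-2) = (540/23)*(-2) = -1080/23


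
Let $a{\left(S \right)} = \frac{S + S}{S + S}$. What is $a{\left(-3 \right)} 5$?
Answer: $5$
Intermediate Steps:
$a{\left(S \right)} = 1$ ($a{\left(S \right)} = \frac{2 S}{2 S} = 2 S \frac{1}{2 S} = 1$)
$a{\left(-3 \right)} 5 = 1 \cdot 5 = 5$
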